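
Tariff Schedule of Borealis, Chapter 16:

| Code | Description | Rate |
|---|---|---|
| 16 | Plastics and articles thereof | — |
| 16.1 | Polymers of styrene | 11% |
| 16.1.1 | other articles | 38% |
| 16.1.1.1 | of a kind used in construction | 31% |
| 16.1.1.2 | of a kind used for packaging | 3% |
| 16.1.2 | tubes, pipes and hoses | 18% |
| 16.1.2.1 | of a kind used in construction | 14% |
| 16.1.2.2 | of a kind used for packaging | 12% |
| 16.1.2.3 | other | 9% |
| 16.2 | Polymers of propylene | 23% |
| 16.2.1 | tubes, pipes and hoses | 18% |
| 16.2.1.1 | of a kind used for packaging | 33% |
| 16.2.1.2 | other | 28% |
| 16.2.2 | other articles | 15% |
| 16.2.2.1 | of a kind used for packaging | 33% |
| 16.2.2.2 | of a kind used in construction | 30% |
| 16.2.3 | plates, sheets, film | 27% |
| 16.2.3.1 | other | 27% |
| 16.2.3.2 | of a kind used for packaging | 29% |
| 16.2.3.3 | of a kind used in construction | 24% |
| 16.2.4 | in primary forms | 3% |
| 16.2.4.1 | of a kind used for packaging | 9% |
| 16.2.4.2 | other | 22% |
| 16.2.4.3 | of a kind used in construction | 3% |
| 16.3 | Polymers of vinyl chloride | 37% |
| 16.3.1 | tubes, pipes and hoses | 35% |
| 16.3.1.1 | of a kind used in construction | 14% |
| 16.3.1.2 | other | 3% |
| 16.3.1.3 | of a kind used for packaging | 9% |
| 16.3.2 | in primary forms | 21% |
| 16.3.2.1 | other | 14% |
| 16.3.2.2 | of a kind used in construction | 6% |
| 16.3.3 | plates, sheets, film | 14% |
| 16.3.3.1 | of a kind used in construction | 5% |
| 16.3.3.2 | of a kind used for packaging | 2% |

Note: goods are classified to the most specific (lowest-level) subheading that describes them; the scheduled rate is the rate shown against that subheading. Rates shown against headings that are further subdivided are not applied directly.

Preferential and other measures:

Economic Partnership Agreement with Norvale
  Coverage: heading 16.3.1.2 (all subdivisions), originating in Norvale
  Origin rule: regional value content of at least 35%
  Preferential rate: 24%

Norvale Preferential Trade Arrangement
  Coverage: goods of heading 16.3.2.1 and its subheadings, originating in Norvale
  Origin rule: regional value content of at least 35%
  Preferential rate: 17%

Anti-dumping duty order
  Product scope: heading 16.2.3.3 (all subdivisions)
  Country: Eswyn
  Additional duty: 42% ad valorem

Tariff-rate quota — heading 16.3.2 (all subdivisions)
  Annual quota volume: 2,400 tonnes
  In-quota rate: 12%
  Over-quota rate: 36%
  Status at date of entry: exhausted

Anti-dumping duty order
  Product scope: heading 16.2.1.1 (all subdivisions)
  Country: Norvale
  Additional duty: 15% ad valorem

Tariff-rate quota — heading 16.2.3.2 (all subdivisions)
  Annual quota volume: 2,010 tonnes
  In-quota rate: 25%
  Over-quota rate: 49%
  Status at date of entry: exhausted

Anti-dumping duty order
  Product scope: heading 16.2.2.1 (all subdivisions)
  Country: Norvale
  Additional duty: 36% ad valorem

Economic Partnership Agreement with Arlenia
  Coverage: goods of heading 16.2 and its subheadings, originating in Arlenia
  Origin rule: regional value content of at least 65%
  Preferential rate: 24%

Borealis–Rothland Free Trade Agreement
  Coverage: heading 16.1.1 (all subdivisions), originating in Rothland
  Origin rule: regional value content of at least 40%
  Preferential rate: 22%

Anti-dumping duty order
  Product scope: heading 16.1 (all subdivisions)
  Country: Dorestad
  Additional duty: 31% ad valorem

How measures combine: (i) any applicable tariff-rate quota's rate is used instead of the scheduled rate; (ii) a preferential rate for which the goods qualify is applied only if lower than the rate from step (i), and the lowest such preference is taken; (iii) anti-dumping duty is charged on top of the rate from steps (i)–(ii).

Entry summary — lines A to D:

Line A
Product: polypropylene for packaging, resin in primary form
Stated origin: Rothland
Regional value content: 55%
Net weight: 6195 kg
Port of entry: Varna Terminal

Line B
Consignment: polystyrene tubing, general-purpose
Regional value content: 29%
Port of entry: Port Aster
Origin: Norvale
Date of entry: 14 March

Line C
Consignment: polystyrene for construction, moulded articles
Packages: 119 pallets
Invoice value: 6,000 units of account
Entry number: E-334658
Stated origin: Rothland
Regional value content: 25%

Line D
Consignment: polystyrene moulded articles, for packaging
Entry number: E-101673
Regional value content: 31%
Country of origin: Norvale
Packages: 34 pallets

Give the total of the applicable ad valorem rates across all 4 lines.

Line A: polypropylene → 16.2; resin in primary form → 16.2.4; for packaging → 16.2.4.1. Scheduled 9%. Rothland agreement on 16.1.1: 16.2.4.1 not covered. → 9%.
Line B: polystyrene → 16.1; tubing → 16.1.2; general-purpose → 16.1.2.3. Scheduled 9%. Norvale agreement on 16.3.1.2: 16.1.2.3 not covered; Norvale agreement on 16.3.2.1: 16.1.2.3 not covered. → 9%.
Line C: polystyrene → 16.1; moulded articles → 16.1.1; for construction → 16.1.1.1. Scheduled 31%. Rothland agreement on 16.1.1: RVC < 40%. → 31%.
Line D: polystyrene → 16.1; moulded articles → 16.1.1; for packaging → 16.1.1.2. Scheduled 3%. Norvale agreement on 16.3.1.2: 16.1.1.2 not covered; Norvale agreement on 16.3.2.1: 16.1.1.2 not covered. → 3%.
Sum: 9% + 9% + 31% + 3% = 52%.

52%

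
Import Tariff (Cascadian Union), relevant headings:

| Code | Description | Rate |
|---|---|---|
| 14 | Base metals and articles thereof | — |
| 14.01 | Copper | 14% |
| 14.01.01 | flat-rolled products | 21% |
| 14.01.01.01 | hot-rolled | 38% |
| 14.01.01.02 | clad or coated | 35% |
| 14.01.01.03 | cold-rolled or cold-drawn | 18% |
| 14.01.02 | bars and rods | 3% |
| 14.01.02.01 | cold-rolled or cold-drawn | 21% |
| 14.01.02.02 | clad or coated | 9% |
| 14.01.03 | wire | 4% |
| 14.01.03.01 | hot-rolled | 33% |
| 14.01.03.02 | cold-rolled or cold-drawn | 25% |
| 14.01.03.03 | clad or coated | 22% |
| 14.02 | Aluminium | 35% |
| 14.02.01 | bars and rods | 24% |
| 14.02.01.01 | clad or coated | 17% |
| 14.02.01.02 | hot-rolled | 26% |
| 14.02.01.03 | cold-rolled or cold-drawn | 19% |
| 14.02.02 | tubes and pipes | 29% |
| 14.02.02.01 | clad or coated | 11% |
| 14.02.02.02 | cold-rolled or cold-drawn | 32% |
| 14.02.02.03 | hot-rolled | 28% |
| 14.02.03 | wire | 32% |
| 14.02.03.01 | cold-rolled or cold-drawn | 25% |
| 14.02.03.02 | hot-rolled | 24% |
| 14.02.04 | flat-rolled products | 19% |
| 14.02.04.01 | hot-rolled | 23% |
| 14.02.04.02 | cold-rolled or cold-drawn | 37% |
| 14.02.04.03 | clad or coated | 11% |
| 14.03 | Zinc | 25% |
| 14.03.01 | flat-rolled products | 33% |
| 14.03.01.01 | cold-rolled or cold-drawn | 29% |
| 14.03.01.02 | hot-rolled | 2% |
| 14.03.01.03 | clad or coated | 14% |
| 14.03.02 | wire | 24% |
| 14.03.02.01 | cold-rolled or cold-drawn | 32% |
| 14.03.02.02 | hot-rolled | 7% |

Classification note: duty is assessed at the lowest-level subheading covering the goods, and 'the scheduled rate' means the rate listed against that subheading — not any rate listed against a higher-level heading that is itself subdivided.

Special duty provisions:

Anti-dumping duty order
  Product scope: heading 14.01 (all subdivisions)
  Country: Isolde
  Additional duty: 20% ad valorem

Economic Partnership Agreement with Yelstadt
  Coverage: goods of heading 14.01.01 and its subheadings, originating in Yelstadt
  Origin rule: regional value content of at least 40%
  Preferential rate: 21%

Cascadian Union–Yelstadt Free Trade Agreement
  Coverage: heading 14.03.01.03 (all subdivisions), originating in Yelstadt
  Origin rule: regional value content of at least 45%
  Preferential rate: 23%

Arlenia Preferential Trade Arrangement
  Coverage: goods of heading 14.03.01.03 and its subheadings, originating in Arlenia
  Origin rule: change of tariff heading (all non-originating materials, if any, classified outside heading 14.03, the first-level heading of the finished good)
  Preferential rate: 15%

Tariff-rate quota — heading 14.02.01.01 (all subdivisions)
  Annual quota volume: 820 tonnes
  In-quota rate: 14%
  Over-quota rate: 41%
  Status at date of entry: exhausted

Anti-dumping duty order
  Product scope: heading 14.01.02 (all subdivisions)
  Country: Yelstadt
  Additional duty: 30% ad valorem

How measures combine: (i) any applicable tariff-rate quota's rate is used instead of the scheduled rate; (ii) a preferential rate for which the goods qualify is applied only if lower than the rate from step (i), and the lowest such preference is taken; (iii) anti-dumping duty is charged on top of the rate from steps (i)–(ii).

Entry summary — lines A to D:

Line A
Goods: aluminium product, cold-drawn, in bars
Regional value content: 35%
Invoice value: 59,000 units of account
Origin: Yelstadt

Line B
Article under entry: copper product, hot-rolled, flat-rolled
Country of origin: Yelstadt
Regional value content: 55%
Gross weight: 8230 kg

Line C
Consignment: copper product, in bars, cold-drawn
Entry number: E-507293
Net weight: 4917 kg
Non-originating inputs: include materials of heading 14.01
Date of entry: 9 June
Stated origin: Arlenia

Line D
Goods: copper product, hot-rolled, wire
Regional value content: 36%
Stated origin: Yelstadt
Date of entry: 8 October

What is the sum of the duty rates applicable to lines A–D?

Line A: aluminium → 14.02; in bars → 14.02.01; cold-drawn → 14.02.01.03. Scheduled 19%. Yelstadt agreement on 14.01.01: 14.02.01.03 not covered; Yelstadt agreement on 14.03.01.03: 14.02.01.03 not covered. → 19%.
Line B: copper → 14.01; flat-rolled → 14.01.01; hot-rolled → 14.01.01.01. Scheduled 38%. Yelstadt agreement on 14.01.01: RVC ≥ 40% → 21% available; Yelstadt agreement on 14.03.01.03: 14.01.01.01 not covered; preferential 21%. → 21%.
Line C: copper → 14.01; in bars → 14.01.02; cold-drawn → 14.01.02.01. Scheduled 21%. Arlenia agreement on 14.03.01.03: 14.01.02.01 not covered. → 21%.
Line D: copper → 14.01; wire → 14.01.03; hot-rolled → 14.01.03.01. Scheduled 33%. Yelstadt agreement on 14.01.01: 14.01.03.01 not covered; Yelstadt agreement on 14.03.01.03: 14.01.03.01 not covered. → 33%.
Sum: 19% + 21% + 21% + 33% = 94%.

94%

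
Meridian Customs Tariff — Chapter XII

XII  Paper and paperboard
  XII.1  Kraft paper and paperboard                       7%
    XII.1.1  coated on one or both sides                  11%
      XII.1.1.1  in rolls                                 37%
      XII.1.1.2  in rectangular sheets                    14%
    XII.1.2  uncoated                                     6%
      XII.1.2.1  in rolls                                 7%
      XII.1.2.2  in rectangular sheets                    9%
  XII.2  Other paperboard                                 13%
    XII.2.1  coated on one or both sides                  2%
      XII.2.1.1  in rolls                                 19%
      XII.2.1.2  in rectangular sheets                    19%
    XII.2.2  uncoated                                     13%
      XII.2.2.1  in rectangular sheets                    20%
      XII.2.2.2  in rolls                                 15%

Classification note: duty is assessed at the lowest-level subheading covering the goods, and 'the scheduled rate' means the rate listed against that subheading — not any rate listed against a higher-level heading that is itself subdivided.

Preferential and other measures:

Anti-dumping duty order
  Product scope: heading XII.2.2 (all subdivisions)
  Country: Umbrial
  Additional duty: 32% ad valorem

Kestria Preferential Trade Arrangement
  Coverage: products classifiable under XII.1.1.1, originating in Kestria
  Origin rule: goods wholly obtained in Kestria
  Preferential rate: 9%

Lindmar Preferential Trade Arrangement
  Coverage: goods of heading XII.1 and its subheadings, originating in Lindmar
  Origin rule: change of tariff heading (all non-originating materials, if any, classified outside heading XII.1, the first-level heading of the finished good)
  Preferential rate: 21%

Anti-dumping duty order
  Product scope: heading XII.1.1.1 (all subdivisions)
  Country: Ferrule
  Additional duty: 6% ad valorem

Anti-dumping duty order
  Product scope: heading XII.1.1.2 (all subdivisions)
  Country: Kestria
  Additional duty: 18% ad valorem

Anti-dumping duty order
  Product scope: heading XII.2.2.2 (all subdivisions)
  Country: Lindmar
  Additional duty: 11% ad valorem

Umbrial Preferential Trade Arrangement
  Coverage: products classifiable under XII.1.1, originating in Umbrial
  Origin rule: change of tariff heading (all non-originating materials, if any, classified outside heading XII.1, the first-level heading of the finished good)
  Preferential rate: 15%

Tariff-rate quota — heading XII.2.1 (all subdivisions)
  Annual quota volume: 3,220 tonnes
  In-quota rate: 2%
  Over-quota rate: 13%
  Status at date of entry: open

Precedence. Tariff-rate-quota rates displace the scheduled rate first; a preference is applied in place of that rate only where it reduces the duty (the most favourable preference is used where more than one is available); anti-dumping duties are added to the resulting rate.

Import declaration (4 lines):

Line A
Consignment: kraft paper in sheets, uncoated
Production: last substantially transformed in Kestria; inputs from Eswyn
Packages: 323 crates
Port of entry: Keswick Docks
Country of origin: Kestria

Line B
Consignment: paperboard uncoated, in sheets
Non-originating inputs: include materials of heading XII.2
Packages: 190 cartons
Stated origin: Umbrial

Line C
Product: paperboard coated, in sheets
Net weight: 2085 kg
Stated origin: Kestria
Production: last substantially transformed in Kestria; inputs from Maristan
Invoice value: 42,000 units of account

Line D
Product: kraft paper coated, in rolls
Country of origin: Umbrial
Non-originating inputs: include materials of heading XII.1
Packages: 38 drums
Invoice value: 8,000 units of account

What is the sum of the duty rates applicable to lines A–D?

Line A: kraft paper → XII.1; uncoated → XII.1.2; in sheets → XII.1.2.2. Scheduled 9%. Kestria agreement on XII.1.1.1: XII.1.2.2 not covered. → 9%.
Line B: paperboard → XII.2; uncoated → XII.2.2; in sheets → XII.2.2.1. Scheduled 20%. Umbrial agreement on XII.1.1: XII.2.2.1 not covered; anti-dumping (Umbrial, XII.2.2): +32%; total 20% + 32% = 52%. → 52%.
Line C: paperboard → XII.2; coated → XII.2.1; in sheets → XII.2.1.2. Scheduled 19%. quota on XII.2.1 open → in-quota 2%; Kestria agreement on XII.1.1.1: XII.2.1.2 not covered. → 2%.
Line D: kraft paper → XII.1; coated → XII.1.1; in rolls → XII.1.1.1. Scheduled 37%. Umbrial agreement on XII.1.1: CTH not met. → 37%.
Sum: 9% + 52% + 2% + 37% = 100%.

100%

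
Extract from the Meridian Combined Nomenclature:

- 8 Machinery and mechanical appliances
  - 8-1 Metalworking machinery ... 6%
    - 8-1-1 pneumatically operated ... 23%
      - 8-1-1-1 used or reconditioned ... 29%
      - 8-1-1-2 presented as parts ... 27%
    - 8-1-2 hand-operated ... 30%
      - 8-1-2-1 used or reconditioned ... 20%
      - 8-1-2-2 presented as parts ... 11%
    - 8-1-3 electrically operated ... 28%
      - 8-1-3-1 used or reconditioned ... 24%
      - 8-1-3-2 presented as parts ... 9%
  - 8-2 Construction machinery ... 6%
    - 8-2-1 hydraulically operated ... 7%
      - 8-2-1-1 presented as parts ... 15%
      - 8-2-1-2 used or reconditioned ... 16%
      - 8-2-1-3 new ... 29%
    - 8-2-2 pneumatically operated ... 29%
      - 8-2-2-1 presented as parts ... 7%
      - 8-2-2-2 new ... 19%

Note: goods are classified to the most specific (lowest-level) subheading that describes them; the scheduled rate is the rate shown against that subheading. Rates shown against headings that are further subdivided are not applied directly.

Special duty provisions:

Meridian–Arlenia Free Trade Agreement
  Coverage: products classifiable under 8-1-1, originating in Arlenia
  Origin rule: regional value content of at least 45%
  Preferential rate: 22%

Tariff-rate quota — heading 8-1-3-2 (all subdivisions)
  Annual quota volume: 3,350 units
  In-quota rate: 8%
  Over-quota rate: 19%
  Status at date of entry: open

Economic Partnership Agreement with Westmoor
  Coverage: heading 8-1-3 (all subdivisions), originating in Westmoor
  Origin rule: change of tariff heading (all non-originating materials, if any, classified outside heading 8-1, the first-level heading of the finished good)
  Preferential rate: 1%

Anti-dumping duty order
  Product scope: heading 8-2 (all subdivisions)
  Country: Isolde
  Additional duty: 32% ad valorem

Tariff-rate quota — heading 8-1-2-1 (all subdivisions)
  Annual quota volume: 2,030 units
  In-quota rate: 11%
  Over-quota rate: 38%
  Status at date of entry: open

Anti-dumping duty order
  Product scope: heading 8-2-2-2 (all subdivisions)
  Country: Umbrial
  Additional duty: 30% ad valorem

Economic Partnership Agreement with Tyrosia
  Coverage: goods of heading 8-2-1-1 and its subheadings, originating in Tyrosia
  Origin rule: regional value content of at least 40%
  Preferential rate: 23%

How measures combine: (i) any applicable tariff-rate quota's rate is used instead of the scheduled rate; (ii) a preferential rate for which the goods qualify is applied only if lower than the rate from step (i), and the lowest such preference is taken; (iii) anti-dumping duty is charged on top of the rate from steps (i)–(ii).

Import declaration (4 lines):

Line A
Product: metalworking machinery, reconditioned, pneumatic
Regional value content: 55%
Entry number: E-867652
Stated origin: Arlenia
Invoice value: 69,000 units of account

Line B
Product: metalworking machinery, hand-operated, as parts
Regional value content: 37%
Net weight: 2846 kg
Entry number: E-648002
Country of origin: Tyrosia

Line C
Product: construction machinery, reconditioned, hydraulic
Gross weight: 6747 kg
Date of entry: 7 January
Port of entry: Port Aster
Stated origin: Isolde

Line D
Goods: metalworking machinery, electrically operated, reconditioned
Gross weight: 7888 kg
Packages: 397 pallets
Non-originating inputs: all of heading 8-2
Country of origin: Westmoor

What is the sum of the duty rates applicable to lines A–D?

82%

Line A: metalworking → 8-1; pneumatic → 8-1-1; reconditioned → 8-1-1-1. Scheduled 29%. Arlenia agreement on 8-1-1: RVC ≥ 45% → 22% available; preferential 22%. → 22%.
Line B: metalworking → 8-1; hand-operated → 8-1-2; as parts → 8-1-2-2. Scheduled 11%. Tyrosia agreement on 8-2-1-1: 8-1-2-2 not covered. → 11%.
Line C: construction → 8-2; hydraulic → 8-2-1; reconditioned → 8-2-1-2. Scheduled 16%. anti-dumping (Isolde, 8-2): +32%; total 16% + 32% = 48%. → 48%.
Line D: metalworking → 8-1; electrically operated → 8-1-3; reconditioned → 8-1-3-1. Scheduled 24%. Westmoor agreement on 8-1-3: CTH met → 1% available; preferential 1%. → 1%.
Sum: 22% + 11% + 48% + 1% = 82%.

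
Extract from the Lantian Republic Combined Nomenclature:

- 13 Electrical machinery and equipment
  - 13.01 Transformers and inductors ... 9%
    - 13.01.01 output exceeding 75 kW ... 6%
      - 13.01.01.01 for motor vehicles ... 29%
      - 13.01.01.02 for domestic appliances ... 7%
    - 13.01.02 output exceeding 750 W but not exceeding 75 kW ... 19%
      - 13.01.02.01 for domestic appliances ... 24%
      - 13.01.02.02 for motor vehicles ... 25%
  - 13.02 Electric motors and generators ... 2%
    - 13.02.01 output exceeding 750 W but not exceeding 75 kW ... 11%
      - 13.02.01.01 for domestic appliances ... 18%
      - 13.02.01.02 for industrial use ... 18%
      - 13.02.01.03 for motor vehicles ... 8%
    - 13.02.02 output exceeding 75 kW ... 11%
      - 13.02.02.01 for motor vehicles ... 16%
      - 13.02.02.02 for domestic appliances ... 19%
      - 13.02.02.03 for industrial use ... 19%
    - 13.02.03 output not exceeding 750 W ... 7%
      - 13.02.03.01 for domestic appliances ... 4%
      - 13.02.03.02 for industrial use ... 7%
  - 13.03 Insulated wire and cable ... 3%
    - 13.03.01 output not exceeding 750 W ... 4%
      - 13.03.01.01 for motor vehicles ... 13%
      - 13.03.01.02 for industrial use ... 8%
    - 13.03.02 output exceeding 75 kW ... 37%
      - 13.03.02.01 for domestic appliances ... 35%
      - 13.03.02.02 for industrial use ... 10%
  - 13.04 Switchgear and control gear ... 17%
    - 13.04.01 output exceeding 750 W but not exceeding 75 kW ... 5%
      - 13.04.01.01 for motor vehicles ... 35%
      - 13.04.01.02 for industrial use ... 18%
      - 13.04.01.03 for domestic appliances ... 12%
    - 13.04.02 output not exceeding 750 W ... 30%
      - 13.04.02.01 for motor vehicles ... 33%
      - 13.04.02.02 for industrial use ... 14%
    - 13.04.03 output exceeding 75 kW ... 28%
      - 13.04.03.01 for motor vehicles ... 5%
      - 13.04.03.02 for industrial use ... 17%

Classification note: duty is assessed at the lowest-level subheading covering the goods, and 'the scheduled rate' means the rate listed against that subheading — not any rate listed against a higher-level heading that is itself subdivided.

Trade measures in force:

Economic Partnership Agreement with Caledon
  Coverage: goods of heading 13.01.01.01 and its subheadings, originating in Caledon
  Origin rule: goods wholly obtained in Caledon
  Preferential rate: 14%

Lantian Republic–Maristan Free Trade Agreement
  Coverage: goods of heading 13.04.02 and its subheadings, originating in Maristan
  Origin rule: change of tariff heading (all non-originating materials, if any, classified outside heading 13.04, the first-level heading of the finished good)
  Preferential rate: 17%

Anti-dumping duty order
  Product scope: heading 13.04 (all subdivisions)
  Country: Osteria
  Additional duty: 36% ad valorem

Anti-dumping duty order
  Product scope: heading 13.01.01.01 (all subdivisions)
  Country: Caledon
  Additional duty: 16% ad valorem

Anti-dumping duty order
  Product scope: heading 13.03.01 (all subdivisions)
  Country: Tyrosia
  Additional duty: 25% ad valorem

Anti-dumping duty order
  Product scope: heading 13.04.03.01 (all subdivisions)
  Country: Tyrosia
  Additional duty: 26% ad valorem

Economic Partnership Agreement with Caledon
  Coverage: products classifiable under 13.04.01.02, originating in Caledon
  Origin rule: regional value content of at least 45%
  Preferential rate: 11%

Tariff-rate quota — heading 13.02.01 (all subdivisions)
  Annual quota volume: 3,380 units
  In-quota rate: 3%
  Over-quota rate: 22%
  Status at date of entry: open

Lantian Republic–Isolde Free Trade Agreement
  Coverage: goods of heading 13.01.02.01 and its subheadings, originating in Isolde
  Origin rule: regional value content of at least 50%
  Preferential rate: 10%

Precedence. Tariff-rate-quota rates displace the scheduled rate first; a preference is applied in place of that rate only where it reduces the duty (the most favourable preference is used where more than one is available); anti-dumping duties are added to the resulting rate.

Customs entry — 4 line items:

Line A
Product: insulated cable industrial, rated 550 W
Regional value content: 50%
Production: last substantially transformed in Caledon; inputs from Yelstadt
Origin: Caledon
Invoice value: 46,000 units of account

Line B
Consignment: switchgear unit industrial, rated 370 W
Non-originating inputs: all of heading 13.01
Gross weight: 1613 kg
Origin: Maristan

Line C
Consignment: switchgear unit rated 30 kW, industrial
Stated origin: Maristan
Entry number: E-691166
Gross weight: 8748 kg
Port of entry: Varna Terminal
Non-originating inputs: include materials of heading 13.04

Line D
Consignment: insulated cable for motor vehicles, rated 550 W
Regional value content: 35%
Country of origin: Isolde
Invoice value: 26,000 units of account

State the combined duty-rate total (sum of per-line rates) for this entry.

Line A: insulated cable → 13.03; rated 550 W → 13.03.01; industrial → 13.03.01.02. Scheduled 8%. Caledon agreement on 13.01.01.01: 13.03.01.02 not covered; Caledon agreement on 13.04.01.02: 13.03.01.02 not covered. → 8%.
Line B: switchgear unit → 13.04; rated 370 W → 13.04.02; industrial → 13.04.02.02. Scheduled 14%. Maristan agreement on 13.04.02: CTH met → 17% available; preference 17% not lower than 14% → no reduction. → 14%.
Line C: switchgear unit → 13.04; rated 30 kW → 13.04.01; industrial → 13.04.01.02. Scheduled 18%. Maristan agreement on 13.04.02: 13.04.01.02 not covered. → 18%.
Line D: insulated cable → 13.03; rated 550 W → 13.03.01; for motor vehicles → 13.03.01.01. Scheduled 13%. Isolde agreement on 13.01.02.01: 13.03.01.01 not covered. → 13%.
Sum: 8% + 14% + 18% + 13% = 53%.

53%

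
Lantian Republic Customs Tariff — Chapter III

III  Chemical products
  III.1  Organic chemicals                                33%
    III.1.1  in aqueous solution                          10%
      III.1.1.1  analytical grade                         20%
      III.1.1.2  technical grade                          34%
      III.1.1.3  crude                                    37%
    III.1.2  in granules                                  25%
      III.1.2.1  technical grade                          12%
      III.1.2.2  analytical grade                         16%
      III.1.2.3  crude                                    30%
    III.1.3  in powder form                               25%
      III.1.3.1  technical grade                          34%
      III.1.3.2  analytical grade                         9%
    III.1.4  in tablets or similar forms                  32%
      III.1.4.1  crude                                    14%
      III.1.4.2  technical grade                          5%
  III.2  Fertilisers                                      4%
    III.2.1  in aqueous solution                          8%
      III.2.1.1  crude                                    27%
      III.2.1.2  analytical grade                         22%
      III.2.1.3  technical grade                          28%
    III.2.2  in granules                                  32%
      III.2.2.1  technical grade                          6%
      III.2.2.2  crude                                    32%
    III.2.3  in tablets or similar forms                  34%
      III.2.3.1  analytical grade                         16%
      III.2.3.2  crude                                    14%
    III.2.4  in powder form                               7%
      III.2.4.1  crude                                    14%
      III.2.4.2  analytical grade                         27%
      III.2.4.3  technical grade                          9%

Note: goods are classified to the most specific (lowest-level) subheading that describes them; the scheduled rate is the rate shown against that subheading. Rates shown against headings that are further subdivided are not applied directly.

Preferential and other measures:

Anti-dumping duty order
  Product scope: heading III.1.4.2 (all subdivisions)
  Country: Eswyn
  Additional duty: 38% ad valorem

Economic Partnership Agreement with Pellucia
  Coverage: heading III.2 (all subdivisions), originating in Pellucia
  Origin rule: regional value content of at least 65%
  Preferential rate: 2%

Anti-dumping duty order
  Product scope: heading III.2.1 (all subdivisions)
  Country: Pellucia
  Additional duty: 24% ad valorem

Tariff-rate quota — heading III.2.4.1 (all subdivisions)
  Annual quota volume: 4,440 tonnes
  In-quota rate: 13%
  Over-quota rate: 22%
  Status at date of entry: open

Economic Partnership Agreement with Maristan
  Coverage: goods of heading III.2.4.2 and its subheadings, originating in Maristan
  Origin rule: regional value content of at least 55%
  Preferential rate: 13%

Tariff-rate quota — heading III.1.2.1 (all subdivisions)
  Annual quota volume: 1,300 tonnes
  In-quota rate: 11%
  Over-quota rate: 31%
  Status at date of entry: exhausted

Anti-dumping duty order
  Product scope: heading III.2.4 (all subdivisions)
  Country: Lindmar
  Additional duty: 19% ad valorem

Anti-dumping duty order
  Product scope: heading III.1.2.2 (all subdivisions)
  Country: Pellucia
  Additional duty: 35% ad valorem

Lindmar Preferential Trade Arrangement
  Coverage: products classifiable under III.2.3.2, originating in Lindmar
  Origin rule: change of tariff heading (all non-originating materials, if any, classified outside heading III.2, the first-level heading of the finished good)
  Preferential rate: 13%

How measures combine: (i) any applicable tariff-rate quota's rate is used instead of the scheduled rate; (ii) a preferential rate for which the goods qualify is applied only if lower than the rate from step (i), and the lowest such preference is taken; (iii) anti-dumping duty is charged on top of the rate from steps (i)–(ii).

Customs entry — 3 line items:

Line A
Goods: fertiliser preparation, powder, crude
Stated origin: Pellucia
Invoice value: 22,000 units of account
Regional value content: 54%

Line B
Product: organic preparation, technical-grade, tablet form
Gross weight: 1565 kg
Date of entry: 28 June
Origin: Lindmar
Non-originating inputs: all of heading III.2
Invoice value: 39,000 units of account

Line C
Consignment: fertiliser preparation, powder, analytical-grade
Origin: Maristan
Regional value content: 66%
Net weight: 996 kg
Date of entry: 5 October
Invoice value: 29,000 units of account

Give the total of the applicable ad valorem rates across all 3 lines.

31%

Line A: fertiliser → III.2; powder → III.2.4; crude → III.2.4.1. Scheduled 14%. quota on III.2.4.1 open → in-quota 13%; Pellucia agreement on III.2: RVC < 65%. → 13%.
Line B: organic → III.1; tablet form → III.1.4; technical-grade → III.1.4.2. Scheduled 5%. Lindmar agreement on III.2.3.2: III.1.4.2 not covered. → 5%.
Line C: fertiliser → III.2; powder → III.2.4; analytical-grade → III.2.4.2. Scheduled 27%. Maristan agreement on III.2.4.2: RVC ≥ 55% → 13% available; preferential 13%. → 13%.
Sum: 13% + 5% + 13% = 31%.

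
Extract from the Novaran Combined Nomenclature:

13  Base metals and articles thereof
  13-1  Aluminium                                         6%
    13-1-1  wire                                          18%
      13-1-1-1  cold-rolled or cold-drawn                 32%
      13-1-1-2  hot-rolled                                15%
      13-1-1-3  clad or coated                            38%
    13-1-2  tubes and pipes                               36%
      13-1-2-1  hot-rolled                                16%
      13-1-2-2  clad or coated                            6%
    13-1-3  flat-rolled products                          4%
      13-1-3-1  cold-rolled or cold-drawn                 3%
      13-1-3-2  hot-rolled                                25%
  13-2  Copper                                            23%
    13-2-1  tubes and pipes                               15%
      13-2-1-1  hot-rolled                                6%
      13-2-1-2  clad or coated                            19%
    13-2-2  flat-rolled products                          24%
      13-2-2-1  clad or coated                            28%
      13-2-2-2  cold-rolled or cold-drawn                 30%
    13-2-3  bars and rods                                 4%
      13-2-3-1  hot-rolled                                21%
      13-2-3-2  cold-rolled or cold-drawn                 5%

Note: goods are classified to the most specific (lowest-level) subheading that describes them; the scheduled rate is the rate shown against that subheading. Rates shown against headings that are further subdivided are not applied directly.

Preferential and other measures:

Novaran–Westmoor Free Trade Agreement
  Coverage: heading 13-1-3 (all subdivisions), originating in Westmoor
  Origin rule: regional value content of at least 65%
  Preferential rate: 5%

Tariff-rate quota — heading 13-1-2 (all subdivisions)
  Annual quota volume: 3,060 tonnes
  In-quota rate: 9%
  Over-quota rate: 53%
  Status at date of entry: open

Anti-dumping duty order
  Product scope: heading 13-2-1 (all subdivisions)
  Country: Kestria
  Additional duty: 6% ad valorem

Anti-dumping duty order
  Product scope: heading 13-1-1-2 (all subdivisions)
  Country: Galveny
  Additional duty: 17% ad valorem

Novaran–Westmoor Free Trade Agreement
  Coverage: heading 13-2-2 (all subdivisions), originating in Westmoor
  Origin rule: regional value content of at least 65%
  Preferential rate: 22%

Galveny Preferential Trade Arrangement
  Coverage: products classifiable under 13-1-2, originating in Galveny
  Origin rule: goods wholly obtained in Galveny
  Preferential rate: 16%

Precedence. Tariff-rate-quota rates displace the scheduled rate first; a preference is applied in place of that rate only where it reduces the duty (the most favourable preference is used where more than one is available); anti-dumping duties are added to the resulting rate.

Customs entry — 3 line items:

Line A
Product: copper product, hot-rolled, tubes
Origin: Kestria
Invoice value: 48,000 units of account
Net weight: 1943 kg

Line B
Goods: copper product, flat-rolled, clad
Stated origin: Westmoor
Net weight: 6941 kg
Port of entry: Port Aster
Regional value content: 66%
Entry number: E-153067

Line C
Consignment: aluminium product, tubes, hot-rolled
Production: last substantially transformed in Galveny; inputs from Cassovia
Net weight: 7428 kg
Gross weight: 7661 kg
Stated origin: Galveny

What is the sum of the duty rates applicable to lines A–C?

Line A: copper → 13-2; tubes → 13-2-1; hot-rolled → 13-2-1-1. Scheduled 6%. anti-dumping (Kestria, 13-2-1): +6%; total 6% + 6% = 12%. → 12%.
Line B: copper → 13-2; flat-rolled → 13-2-2; clad → 13-2-2-1. Scheduled 28%. Westmoor agreement on 13-1-3: 13-2-2-1 not covered; Westmoor agreement on 13-2-2: RVC ≥ 65% → 22% available; preferential 22%. → 22%.
Line C: aluminium → 13-1; tubes → 13-1-2; hot-rolled → 13-1-2-1. Scheduled 16%. quota on 13-1-2 open → in-quota 9%; Galveny agreement on 13-1-2: not wholly obtained. → 9%.
Sum: 12% + 22% + 9% = 43%.

43%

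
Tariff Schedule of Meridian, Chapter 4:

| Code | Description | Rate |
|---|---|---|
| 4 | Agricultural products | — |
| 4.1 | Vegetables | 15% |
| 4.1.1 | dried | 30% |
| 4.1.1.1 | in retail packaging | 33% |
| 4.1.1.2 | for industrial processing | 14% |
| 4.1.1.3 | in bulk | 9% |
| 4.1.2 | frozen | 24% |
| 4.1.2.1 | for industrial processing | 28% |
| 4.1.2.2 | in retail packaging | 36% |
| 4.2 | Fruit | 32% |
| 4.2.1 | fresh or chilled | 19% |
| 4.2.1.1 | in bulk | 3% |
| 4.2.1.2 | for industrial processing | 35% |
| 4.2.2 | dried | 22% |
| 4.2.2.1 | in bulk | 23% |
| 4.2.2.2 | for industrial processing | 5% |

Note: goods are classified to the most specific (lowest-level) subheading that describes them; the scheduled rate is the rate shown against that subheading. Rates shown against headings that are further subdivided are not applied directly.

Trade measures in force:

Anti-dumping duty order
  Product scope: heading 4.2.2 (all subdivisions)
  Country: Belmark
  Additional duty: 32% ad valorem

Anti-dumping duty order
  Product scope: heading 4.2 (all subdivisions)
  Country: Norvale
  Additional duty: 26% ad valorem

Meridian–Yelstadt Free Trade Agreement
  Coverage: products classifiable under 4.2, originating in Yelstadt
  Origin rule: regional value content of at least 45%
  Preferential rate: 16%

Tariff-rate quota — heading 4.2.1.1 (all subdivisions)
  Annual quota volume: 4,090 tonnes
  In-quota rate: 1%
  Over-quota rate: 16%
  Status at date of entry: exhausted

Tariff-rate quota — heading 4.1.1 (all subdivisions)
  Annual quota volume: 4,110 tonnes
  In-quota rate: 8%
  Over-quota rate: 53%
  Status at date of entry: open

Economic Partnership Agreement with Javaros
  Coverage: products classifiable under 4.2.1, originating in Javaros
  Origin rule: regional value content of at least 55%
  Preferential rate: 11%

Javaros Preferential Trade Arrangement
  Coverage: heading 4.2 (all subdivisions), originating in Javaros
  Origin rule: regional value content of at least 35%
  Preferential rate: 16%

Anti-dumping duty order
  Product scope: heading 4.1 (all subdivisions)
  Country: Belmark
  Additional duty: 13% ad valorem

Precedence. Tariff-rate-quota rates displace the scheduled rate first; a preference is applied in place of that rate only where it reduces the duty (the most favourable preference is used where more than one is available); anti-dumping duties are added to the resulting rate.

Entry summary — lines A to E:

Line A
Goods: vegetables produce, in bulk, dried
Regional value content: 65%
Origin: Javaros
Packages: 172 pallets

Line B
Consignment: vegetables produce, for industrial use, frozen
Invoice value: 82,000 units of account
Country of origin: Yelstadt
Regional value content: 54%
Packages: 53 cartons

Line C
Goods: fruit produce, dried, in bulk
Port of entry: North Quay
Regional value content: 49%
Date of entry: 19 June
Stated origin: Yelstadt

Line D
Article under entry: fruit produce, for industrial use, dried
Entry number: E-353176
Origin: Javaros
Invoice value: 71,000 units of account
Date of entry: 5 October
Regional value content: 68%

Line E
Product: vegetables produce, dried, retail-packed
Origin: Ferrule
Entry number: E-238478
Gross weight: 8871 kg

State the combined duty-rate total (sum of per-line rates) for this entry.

65%

Line A: vegetables → 4.1; dried → 4.1.1; in bulk → 4.1.1.3. Scheduled 9%. quota on 4.1.1 open → in-quota 8%; Javaros agreement on 4.2.1: 4.1.1.3 not covered; Javaros agreement on 4.2: 4.1.1.3 not covered. → 8%.
Line B: vegetables → 4.1; frozen → 4.1.2; for industrial use → 4.1.2.1. Scheduled 28%. Yelstadt agreement on 4.2: 4.1.2.1 not covered. → 28%.
Line C: fruit → 4.2; dried → 4.2.2; in bulk → 4.2.2.1. Scheduled 23%. Yelstadt agreement on 4.2: RVC ≥ 45% → 16% available; preferential 16%. → 16%.
Line D: fruit → 4.2; dried → 4.2.2; for industrial use → 4.2.2.2. Scheduled 5%. Javaros agreement on 4.2.1: 4.2.2.2 not covered; Javaros agreement on 4.2: RVC ≥ 35% → 16% available; preference 16% not lower than 5% → no reduction. → 5%.
Line E: vegetables → 4.1; dried → 4.1.1; retail-packed → 4.1.1.1. Scheduled 33%. quota on 4.1.1 open → in-quota 8%. → 8%.
Sum: 8% + 28% + 16% + 5% + 8% = 65%.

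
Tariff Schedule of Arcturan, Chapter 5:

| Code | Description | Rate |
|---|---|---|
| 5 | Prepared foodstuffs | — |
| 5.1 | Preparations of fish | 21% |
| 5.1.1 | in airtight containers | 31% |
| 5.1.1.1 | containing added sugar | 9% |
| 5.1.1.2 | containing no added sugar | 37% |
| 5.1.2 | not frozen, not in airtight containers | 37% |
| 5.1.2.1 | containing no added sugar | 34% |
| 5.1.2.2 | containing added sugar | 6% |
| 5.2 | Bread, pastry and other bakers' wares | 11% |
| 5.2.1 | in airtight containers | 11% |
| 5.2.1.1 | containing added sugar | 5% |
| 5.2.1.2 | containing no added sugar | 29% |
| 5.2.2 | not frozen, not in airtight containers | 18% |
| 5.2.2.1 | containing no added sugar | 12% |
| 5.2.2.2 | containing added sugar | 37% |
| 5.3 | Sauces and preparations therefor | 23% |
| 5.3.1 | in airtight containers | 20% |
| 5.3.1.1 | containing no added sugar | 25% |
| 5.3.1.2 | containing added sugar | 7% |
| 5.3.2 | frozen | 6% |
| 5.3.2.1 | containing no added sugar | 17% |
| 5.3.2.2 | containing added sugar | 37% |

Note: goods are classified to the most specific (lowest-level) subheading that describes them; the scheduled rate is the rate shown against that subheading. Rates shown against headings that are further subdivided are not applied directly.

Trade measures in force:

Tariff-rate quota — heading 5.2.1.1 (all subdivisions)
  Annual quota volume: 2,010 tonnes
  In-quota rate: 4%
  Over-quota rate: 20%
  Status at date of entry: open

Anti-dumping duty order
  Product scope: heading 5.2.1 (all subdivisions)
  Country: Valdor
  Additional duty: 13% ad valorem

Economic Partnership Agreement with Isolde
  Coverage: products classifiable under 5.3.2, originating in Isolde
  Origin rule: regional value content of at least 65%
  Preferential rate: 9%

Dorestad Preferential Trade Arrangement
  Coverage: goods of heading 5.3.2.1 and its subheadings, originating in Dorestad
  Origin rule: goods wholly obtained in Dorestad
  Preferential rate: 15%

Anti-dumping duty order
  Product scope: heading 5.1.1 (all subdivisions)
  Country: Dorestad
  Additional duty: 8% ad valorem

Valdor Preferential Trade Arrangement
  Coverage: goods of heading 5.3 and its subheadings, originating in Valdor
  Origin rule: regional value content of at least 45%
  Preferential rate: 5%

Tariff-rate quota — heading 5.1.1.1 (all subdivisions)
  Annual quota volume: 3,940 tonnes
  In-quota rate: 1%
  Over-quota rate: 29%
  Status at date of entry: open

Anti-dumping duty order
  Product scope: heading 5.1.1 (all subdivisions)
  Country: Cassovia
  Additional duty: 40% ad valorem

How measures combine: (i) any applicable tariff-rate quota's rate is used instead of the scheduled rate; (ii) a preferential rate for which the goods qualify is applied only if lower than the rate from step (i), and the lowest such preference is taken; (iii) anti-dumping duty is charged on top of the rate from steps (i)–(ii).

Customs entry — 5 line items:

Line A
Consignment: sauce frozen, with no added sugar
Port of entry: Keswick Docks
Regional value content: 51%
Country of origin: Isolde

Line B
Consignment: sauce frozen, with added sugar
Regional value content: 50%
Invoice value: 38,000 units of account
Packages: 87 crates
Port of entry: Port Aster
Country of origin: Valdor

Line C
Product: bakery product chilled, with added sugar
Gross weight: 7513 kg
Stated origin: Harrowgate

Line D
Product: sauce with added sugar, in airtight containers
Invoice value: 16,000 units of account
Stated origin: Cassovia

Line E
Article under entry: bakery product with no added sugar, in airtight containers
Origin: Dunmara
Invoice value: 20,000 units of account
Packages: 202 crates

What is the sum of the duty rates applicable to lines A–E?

95%

Line A: sauce → 5.3; frozen → 5.3.2; with no added sugar → 5.3.2.1. Scheduled 17%. Isolde agreement on 5.3.2: RVC < 65%. → 17%.
Line B: sauce → 5.3; frozen → 5.3.2; with added sugar → 5.3.2.2. Scheduled 37%. Valdor agreement on 5.3: RVC ≥ 45% → 5% available; preferential 5%. → 5%.
Line C: bakery product → 5.2; chilled → 5.2.2; with added sugar → 5.2.2.2. Scheduled 37%. No special measure applies. → 37%.
Line D: sauce → 5.3; in airtight containers → 5.3.1; with added sugar → 5.3.1.2. Scheduled 7%. No special measure applies. → 7%.
Line E: bakery product → 5.2; in airtight containers → 5.2.1; with no added sugar → 5.2.1.2. Scheduled 29%. No special measure applies. → 29%.
Sum: 17% + 5% + 37% + 7% + 29% = 95%.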